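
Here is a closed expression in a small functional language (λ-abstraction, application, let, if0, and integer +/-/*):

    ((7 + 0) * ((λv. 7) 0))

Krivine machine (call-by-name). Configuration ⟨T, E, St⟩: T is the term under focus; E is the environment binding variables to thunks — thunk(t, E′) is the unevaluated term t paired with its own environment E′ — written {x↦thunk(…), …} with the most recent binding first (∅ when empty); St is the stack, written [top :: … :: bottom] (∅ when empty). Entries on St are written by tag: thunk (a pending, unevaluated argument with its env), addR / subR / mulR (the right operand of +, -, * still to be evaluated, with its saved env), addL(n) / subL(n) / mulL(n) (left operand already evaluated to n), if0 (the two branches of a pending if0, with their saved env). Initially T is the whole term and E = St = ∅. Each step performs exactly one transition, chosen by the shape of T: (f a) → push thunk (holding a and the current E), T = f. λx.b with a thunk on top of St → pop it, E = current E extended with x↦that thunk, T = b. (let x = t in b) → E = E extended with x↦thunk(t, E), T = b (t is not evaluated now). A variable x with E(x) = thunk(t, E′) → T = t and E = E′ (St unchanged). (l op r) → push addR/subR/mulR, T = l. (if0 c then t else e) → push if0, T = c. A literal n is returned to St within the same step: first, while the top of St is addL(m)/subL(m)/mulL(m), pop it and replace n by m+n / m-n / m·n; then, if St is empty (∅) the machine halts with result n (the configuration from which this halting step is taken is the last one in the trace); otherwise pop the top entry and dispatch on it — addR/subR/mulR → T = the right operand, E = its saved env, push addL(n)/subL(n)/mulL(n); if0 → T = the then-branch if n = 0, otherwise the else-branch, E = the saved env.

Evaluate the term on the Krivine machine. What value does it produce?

Answer: 49

Execution trace:
step 0: [T=((7 + 0) * ((λv. 7) 0)) | E=∅ | St=∅]
step 1: [T=(7 + 0) | E=∅ | St=[mulR]]
step 2: [T=7 | E=∅ | St=[addR :: mulR]]
step 3: [T=0 | E=∅ | St=[addL(7) :: mulR]]
step 4: [T=((λv. 7) 0) | E=∅ | St=[mulL(7)]]
step 5: [T=(λv. 7) | E=∅ | St=[thunk :: mulL(7)]]
step 6: [T=7 | E={v↦thunk(0, ∅)} | St=[mulL(7)]]
→ final value 49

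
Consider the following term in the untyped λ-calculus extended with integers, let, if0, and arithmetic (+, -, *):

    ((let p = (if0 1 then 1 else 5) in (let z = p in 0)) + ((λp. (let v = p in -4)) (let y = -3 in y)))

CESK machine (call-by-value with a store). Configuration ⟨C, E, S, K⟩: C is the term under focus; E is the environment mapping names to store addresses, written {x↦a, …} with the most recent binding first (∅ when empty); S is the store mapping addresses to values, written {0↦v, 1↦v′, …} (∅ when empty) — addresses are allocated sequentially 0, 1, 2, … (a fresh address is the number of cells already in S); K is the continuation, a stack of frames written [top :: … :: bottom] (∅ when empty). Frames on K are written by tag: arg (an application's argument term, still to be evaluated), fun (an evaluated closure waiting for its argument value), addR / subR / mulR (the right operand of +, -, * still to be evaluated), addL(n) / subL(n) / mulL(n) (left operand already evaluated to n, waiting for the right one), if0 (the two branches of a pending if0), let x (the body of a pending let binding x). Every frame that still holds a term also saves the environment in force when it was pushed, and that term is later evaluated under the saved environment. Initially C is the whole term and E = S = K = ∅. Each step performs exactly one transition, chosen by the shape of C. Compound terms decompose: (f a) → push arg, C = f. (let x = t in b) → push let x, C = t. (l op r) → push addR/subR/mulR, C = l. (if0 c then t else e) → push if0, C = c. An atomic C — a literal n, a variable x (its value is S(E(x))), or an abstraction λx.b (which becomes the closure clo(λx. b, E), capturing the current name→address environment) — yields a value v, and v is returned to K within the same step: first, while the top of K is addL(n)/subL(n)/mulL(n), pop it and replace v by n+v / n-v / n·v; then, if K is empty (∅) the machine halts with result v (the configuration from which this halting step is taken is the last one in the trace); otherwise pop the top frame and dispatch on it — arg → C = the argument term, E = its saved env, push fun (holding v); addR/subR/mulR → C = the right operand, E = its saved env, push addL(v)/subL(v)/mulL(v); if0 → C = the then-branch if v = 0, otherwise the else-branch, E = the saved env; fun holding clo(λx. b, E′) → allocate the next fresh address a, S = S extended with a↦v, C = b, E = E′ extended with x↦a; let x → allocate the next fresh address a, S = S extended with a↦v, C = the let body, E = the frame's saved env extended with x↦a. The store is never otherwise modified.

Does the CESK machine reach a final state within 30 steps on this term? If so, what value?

step 0: [C=((let p = (if0 1 then 1 else 5) in (let z = p in 0)) + ((λp. (let v = p in -4)) (let y = -3 in y))) | E=∅ | S=∅ | K=∅]
step 1: [C=(let p = (if0 1 then 1 else 5) in (let z = p in 0)) | E=∅ | S=∅ | K=[addR]]
step 2: [C=(if0 1 then 1 else 5) | E=∅ | S=∅ | K=[let p :: addR]]
step 3: [C=1 | E=∅ | S=∅ | K=[if0 :: let p :: addR]]
step 4: [C=5 | E=∅ | S=∅ | K=[let p :: addR]]
step 5: [C=(let z = p in 0) | E={p↦0} | S={0↦5} | K=[addR]]
step 6: [C=p | E={p↦0} | S={0↦5} | K=[let z :: addR]]
step 7: [C=0 | E={z↦1, p↦0} | S={0↦5, 1↦5} | K=[addR]]
step 8: [C=((λp. (let v = p in -4)) (let y = -3 in y)) | E=∅ | S={0↦5, 1↦5} | K=[addL(0)]]
step 9: [C=(λp. (let v = p in -4)) | E=∅ | S={0↦5, 1↦5} | K=[arg :: addL(0)]]
step 10: [C=(let y = -3 in y) | E=∅ | S={0↦5, 1↦5} | K=[fun :: addL(0)]]
step 11: [C=-3 | E=∅ | S={0↦5, 1↦5} | K=[let y :: fun :: addL(0)]]
step 12: [C=y | E={y↦2} | S={0↦5, 1↦5, 2↦-3} | K=[fun :: addL(0)]]
step 13: [C=(let v = p in -4) | E={p↦3} | S={0↦5, 1↦5, 2↦-3, 3↦-3} | K=[addL(0)]]
step 14: [C=p | E={p↦3} | S={0↦5, 1↦5, 2↦-3, 3↦-3} | K=[let v :: addL(0)]]
step 15: [C=-4 | E={v↦4, p↦3} | S={0↦5, 1↦5, 2↦-3, 3↦-3, 4↦-3} | K=[addL(0)]]
→ final value -4

Answer: -4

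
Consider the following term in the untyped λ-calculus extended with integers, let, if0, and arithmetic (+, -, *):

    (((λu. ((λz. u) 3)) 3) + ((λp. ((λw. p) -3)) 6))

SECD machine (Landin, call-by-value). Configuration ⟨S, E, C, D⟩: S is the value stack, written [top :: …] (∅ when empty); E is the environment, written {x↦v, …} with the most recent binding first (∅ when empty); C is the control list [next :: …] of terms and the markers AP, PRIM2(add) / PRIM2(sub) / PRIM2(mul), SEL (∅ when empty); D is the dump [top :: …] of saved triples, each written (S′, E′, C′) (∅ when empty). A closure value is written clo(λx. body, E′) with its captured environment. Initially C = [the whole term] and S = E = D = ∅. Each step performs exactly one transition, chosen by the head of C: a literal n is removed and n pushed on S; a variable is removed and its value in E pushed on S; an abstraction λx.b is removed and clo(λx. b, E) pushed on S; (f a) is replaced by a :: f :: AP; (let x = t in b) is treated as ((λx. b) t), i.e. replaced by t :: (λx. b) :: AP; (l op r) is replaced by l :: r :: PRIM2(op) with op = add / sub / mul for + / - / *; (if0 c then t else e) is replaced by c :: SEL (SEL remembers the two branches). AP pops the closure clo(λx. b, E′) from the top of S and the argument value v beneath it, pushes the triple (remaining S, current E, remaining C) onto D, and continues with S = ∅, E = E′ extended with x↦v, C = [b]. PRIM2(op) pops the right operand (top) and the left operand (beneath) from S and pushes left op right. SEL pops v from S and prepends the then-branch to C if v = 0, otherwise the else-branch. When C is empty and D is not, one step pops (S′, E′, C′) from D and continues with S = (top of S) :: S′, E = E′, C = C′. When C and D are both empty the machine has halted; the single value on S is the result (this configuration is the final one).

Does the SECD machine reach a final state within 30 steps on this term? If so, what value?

step 0: ⟨S=∅; E=∅; C=[(((λu. ((λz. u) 3)) 3) + ((λp. ((λw. p) -3)) 6))]; D=∅⟩
step 1: ⟨S=∅; E=∅; C=[((λu. ((λz. u) 3)) 3) :: ((λp. ((λw. p) -3)) 6) :: PRIM2(add)]; D=∅⟩
step 2: ⟨S=∅; E=∅; C=[3 :: (λu. ((λz. u) 3)) :: AP :: ((λp. ((λw. p) -3)) 6) :: PRIM2(add)]; D=∅⟩
step 3: ⟨S=[3]; E=∅; C=[(λu. ((λz. u) 3)) :: AP :: ((λp. ((λw. p) -3)) 6) :: PRIM2(add)]; D=∅⟩
step 4: ⟨S=[clo(λu. ((λz. u) 3), ∅) :: 3]; E=∅; C=[AP :: ((λp. ((λw. p) -3)) 6) :: PRIM2(add)]; D=∅⟩
step 5: ⟨S=∅; E={u↦3}; C=[((λz. u) 3)]; D=[(∅, ∅, [((λp. ((λw. p) -3)) 6) :: PRIM2(add)])]⟩
step 6: ⟨S=∅; E={u↦3}; C=[3 :: (λz. u) :: AP]; D=[(∅, ∅, [((λp. ((λw. p) -3)) 6) :: PRIM2(add)])]⟩
step 7: ⟨S=[3]; E={u↦3}; C=[(λz. u) :: AP]; D=[(∅, ∅, [((λp. ((λw. p) -3)) 6) :: PRIM2(add)])]⟩
step 8: ⟨S=[clo(λz. u, {u↦3}) :: 3]; E={u↦3}; C=[AP]; D=[(∅, ∅, [((λp. ((λw. p) -3)) 6) :: PRIM2(add)])]⟩
step 9: ⟨S=∅; E={z↦3, u↦3}; C=[u]; D=[(∅, {u↦3}, ∅) :: (∅, ∅, [((λp. ((λw. p) -3)) 6) :: PRIM2(add)])]⟩
step 10: ⟨S=[3]; E={z↦3, u↦3}; C=∅; D=[(∅, {u↦3}, ∅) :: (∅, ∅, [((λp. ((λw. p) -3)) 6) :: PRIM2(add)])]⟩
step 11: ⟨S=[3]; E={u↦3}; C=∅; D=[(∅, ∅, [((λp. ((λw. p) -3)) 6) :: PRIM2(add)])]⟩
step 12: ⟨S=[3]; E=∅; C=[((λp. ((λw. p) -3)) 6) :: PRIM2(add)]; D=∅⟩
step 13: ⟨S=[3]; E=∅; C=[6 :: (λp. ((λw. p) -3)) :: AP :: PRIM2(add)]; D=∅⟩
step 14: ⟨S=[6 :: 3]; E=∅; C=[(λp. ((λw. p) -3)) :: AP :: PRIM2(add)]; D=∅⟩
step 15: ⟨S=[clo(λp. ((λw. p) -3), ∅) :: 6 :: 3]; E=∅; C=[AP :: PRIM2(add)]; D=∅⟩
step 16: ⟨S=∅; E={p↦6}; C=[((λw. p) -3)]; D=[([3], ∅, [PRIM2(add)])]⟩
step 17: ⟨S=∅; E={p↦6}; C=[-3 :: (λw. p) :: AP]; D=[([3], ∅, [PRIM2(add)])]⟩
step 18: ⟨S=[-3]; E={p↦6}; C=[(λw. p) :: AP]; D=[([3], ∅, [PRIM2(add)])]⟩
step 19: ⟨S=[clo(λw. p, {p↦6}) :: -3]; E={p↦6}; C=[AP]; D=[([3], ∅, [PRIM2(add)])]⟩
step 20: ⟨S=∅; E={w↦-3, p↦6}; C=[p]; D=[(∅, {p↦6}, ∅) :: ([3], ∅, [PRIM2(add)])]⟩
step 21: ⟨S=[6]; E={w↦-3, p↦6}; C=∅; D=[(∅, {p↦6}, ∅) :: ([3], ∅, [PRIM2(add)])]⟩
step 22: ⟨S=[6]; E={p↦6}; C=∅; D=[([3], ∅, [PRIM2(add)])]⟩
step 23: ⟨S=[6 :: 3]; E=∅; C=[PRIM2(add)]; D=∅⟩
step 24: ⟨S=[9]; E=∅; C=∅; D=∅⟩
→ final value 9

Answer: 9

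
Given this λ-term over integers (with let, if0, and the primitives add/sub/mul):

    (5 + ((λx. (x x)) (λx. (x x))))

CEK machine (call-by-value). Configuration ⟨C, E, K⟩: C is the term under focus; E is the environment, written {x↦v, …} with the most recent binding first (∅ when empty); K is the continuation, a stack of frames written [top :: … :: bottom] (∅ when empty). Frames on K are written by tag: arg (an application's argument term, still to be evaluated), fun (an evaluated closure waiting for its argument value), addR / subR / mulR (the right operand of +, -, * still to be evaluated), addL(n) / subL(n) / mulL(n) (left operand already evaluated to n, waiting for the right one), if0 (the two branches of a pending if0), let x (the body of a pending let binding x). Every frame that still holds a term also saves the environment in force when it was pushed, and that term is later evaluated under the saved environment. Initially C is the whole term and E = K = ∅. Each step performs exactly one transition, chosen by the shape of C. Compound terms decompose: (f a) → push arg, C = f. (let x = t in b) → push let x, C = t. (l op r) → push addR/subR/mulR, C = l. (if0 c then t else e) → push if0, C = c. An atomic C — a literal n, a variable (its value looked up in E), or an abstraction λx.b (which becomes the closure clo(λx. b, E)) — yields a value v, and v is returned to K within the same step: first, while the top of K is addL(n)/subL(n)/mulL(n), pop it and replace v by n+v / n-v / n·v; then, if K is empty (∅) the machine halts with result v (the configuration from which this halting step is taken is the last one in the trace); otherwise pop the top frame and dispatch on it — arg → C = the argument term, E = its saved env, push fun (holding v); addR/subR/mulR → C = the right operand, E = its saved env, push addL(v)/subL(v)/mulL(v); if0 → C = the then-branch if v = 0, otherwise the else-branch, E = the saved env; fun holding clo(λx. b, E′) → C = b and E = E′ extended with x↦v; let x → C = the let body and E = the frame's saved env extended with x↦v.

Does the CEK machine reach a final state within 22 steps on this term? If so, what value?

Answer: DIVERGES (no final state within 22 steps)

Execution trace:
0. <C=(5 + ((λx. (x x)) (λx. (x x)))), E=∅, K=∅>
1. <C=5, E=∅, K=[addR]>
2. <C=((λx. (x x)) (λx. (x x))), E=∅, K=[addL(5)]>
3. <C=(λx. (x x)), E=∅, K=[arg :: addL(5)]>
4. <C=(λx. (x x)), E=∅, K=[fun :: addL(5)]>
5. <C=(x x), E={x↦clo(λx. (x x), ∅)}, K=[addL(5)]>
6. <C=x, E={x↦clo(λx. (x x), ∅)}, K=[arg :: addL(5)]>
7. <C=x, E={x↦clo(λx. (x x), ∅)}, K=[fun :: addL(5)]>
… configuration repeats with period 3 (steps 5–7 recur indefinitely) …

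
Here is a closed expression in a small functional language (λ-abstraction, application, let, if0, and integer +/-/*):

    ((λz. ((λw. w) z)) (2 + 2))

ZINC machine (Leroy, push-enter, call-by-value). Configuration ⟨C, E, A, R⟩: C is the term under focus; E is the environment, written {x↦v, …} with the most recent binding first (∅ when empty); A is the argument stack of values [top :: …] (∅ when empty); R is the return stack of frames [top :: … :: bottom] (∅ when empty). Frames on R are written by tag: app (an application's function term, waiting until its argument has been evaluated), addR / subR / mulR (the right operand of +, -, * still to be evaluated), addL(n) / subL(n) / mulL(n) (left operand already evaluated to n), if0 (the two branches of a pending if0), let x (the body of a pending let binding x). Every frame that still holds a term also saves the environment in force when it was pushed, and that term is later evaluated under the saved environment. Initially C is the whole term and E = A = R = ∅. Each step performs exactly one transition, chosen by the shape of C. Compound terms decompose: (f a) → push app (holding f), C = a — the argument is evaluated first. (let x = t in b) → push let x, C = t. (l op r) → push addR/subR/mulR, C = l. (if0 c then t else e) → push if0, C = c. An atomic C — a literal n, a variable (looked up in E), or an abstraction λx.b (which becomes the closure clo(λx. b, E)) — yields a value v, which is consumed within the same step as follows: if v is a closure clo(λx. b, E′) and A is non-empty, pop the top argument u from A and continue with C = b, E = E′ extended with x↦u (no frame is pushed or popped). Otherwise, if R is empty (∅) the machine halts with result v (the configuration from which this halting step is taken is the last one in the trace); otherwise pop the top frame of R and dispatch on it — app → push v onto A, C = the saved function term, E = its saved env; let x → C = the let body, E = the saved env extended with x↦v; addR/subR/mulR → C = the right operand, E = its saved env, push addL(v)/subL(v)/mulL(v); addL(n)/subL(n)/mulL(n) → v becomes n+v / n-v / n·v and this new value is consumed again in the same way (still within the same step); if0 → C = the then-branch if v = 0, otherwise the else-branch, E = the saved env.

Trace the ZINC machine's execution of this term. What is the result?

Answer: 4

Execution trace:
step 0: [C=((λz. ((λw. w) z)) (2 + 2)) | E=∅ | A=∅ | R=∅]
step 1: [C=(2 + 2) | E=∅ | A=∅ | R=[app]]
step 2: [C=2 | E=∅ | A=∅ | R=[addR :: app]]
step 3: [C=2 | E=∅ | A=∅ | R=[addL(2) :: app]]
step 4: [C=(λz. ((λw. w) z)) | E=∅ | A=[4] | R=∅]
step 5: [C=((λw. w) z) | E={z↦4} | A=∅ | R=∅]
step 6: [C=z | E={z↦4} | A=∅ | R=[app]]
step 7: [C=(λw. w) | E={z↦4} | A=[4] | R=∅]
step 8: [C=w | E={w↦4, z↦4} | A=∅ | R=∅]
→ final value 4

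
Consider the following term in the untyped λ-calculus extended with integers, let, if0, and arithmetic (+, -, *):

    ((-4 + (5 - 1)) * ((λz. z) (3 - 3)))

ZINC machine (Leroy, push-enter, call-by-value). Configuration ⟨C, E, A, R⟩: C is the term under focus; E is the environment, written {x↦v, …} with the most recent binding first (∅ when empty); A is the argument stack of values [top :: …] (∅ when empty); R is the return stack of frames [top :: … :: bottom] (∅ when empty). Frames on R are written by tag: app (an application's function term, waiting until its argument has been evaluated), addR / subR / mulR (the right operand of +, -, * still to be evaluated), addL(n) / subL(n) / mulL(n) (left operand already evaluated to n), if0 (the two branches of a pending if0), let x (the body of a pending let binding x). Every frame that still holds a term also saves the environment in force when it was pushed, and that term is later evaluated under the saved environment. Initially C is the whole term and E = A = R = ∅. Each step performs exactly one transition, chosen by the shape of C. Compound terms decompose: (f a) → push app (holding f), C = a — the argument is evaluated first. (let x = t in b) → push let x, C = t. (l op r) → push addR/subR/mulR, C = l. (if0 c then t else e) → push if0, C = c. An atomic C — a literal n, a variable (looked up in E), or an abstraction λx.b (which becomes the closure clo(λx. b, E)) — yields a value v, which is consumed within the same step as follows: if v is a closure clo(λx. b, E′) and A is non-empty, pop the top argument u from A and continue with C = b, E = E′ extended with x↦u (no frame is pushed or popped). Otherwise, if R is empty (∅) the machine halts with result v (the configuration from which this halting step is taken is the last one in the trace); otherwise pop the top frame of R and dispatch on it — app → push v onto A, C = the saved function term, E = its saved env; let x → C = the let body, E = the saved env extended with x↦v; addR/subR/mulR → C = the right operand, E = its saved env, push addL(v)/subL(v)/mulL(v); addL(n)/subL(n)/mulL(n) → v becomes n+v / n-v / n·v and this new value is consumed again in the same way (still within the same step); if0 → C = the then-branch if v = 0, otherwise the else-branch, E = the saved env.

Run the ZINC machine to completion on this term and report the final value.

Answer: 0

Derivation:
step 0: ⟨C=((-4 + (5 - 1)) * ((λz. z) (3 - 3))); E=∅; A=∅; R=∅⟩
step 1: ⟨C=(-4 + (5 - 1)); E=∅; A=∅; R=[mulR]⟩
step 2: ⟨C=-4; E=∅; A=∅; R=[addR :: mulR]⟩
step 3: ⟨C=(5 - 1); E=∅; A=∅; R=[addL(-4) :: mulR]⟩
step 4: ⟨C=5; E=∅; A=∅; R=[subR :: addL(-4) :: mulR]⟩
step 5: ⟨C=1; E=∅; A=∅; R=[subL(5) :: addL(-4) :: mulR]⟩
step 6: ⟨C=((λz. z) (3 - 3)); E=∅; A=∅; R=[mulL(0)]⟩
step 7: ⟨C=(3 - 3); E=∅; A=∅; R=[app :: mulL(0)]⟩
step 8: ⟨C=3; E=∅; A=∅; R=[subR :: app :: mulL(0)]⟩
step 9: ⟨C=3; E=∅; A=∅; R=[subL(3) :: app :: mulL(0)]⟩
step 10: ⟨C=(λz. z); E=∅; A=[0]; R=[mulL(0)]⟩
step 11: ⟨C=z; E={z↦0}; A=∅; R=[mulL(0)]⟩
→ final value 0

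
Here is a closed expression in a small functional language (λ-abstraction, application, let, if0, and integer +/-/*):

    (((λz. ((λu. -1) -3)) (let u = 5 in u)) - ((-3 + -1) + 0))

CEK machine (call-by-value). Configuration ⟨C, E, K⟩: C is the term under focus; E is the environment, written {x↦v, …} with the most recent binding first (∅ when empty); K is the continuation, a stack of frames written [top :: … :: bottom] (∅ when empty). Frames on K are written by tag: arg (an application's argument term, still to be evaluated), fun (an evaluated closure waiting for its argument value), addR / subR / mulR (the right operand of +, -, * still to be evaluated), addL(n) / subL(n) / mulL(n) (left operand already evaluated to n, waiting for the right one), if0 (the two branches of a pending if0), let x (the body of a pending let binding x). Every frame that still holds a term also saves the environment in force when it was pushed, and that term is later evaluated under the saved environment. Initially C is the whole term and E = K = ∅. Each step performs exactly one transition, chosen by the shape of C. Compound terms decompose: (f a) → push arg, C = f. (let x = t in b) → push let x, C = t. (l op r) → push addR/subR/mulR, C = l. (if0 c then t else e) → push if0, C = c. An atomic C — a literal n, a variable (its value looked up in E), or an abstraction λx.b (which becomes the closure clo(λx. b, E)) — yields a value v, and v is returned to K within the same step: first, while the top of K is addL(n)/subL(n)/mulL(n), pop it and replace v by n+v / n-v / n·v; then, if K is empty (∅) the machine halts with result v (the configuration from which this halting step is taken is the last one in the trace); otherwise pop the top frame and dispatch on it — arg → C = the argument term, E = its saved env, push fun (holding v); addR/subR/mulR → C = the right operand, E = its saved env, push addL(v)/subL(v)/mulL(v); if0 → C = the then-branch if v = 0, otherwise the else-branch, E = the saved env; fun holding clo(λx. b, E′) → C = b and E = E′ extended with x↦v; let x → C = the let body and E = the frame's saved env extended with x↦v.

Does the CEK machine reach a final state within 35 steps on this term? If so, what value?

step 0: <C=(((λz. ((λu. -1) -3)) (let u = 5 in u)) - ((-3 + -1) + 0)), E=∅, K=∅>
step 1: <C=((λz. ((λu. -1) -3)) (let u = 5 in u)), E=∅, K=[subR]>
step 2: <C=(λz. ((λu. -1) -3)), E=∅, K=[arg :: subR]>
step 3: <C=(let u = 5 in u), E=∅, K=[fun :: subR]>
step 4: <C=5, E=∅, K=[let u :: fun :: subR]>
step 5: <C=u, E={u↦5}, K=[fun :: subR]>
step 6: <C=((λu. -1) -3), E={z↦5}, K=[subR]>
step 7: <C=(λu. -1), E={z↦5}, K=[arg :: subR]>
step 8: <C=-3, E={z↦5}, K=[fun :: subR]>
step 9: <C=-1, E={u↦-3, z↦5}, K=[subR]>
step 10: <C=((-3 + -1) + 0), E=∅, K=[subL(-1)]>
step 11: <C=(-3 + -1), E=∅, K=[addR :: subL(-1)]>
step 12: <C=-3, E=∅, K=[addR :: addR :: subL(-1)]>
step 13: <C=-1, E=∅, K=[addL(-3) :: addR :: subL(-1)]>
step 14: <C=0, E=∅, K=[addL(-4) :: subL(-1)]>
→ final value 3

Answer: 3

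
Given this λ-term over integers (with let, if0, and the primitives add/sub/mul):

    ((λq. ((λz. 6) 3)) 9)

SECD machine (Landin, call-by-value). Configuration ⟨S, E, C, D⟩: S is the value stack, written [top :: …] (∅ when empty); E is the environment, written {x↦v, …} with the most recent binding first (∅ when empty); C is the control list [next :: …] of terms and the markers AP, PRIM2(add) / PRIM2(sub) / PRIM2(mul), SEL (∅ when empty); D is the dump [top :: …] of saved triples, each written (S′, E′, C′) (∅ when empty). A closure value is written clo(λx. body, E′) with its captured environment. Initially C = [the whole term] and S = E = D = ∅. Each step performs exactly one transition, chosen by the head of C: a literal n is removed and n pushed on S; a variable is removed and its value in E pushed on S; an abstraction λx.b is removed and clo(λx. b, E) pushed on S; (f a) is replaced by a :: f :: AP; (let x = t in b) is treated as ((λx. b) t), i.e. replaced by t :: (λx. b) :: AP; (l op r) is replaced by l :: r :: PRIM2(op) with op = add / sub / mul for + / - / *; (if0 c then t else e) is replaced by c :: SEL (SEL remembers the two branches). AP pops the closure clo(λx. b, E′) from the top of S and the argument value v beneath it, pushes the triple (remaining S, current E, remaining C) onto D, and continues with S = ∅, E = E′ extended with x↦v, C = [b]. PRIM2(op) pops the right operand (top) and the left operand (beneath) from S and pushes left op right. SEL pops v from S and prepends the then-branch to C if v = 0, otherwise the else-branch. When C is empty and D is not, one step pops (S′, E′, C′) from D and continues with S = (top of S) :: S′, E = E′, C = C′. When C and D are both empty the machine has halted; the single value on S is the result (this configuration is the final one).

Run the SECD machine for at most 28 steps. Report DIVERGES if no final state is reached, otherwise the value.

Answer: 6

Derivation:
step 0: <S=∅, E=∅, C=[((λq. ((λz. 6) 3)) 9)], D=∅>
step 1: <S=∅, E=∅, C=[9 :: (λq. ((λz. 6) 3)) :: AP], D=∅>
step 2: <S=[9], E=∅, C=[(λq. ((λz. 6) 3)) :: AP], D=∅>
step 3: <S=[clo(λq. ((λz. 6) 3), ∅) :: 9], E=∅, C=[AP], D=∅>
step 4: <S=∅, E={q↦9}, C=[((λz. 6) 3)], D=[(∅, ∅, ∅)]>
step 5: <S=∅, E={q↦9}, C=[3 :: (λz. 6) :: AP], D=[(∅, ∅, ∅)]>
step 6: <S=[3], E={q↦9}, C=[(λz. 6) :: AP], D=[(∅, ∅, ∅)]>
step 7: <S=[clo(λz. 6, {q↦9}) :: 3], E={q↦9}, C=[AP], D=[(∅, ∅, ∅)]>
step 8: <S=∅, E={z↦3, q↦9}, C=[6], D=[(∅, {q↦9}, ∅) :: (∅, ∅, ∅)]>
step 9: <S=[6], E={z↦3, q↦9}, C=∅, D=[(∅, {q↦9}, ∅) :: (∅, ∅, ∅)]>
step 10: <S=[6], E={q↦9}, C=∅, D=[(∅, ∅, ∅)]>
step 11: <S=[6], E=∅, C=∅, D=∅>
→ final value 6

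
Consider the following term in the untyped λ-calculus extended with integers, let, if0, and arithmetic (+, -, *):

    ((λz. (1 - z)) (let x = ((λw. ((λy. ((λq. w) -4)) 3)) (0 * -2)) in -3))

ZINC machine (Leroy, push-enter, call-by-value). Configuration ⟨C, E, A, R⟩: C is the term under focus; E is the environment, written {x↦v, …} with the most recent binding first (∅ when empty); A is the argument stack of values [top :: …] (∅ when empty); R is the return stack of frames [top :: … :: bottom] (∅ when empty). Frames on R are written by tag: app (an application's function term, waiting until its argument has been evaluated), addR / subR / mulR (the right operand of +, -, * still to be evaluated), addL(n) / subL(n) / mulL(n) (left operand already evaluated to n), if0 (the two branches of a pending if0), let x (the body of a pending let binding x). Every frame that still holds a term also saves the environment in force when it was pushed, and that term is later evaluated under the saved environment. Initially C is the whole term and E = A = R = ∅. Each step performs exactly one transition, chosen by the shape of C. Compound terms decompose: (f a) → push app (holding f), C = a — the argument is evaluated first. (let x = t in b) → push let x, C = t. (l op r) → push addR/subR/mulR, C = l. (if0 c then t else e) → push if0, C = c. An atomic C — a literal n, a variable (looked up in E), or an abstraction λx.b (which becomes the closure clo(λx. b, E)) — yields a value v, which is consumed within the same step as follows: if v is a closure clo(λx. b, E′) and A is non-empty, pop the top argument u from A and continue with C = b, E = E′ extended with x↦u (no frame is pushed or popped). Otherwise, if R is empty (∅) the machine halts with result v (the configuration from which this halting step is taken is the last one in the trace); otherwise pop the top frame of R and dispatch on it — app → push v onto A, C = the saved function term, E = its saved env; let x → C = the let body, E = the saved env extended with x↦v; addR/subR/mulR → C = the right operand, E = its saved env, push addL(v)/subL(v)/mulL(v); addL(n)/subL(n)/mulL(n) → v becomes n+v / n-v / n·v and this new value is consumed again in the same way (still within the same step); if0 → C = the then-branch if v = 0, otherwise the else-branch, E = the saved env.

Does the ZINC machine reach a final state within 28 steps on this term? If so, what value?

0. ⟨C=((λz. (1 - z)) (let x = ((λw. ((λy. ((λq. w) -4)) 3)) (0 * -2)) in -3)); E=∅; A=∅; R=∅⟩
1. ⟨C=(let x = ((λw. ((λy. ((λq. w) -4)) 3)) (0 * -2)) in -3); E=∅; A=∅; R=[app]⟩
2. ⟨C=((λw. ((λy. ((λq. w) -4)) 3)) (0 * -2)); E=∅; A=∅; R=[let x :: app]⟩
3. ⟨C=(0 * -2); E=∅; A=∅; R=[app :: let x :: app]⟩
4. ⟨C=0; E=∅; A=∅; R=[mulR :: app :: let x :: app]⟩
5. ⟨C=-2; E=∅; A=∅; R=[mulL(0) :: app :: let x :: app]⟩
6. ⟨C=(λw. ((λy. ((λq. w) -4)) 3)); E=∅; A=[0]; R=[let x :: app]⟩
7. ⟨C=((λy. ((λq. w) -4)) 3); E={w↦0}; A=∅; R=[let x :: app]⟩
8. ⟨C=3; E={w↦0}; A=∅; R=[app :: let x :: app]⟩
9. ⟨C=(λy. ((λq. w) -4)); E={w↦0}; A=[3]; R=[let x :: app]⟩
10. ⟨C=((λq. w) -4); E={y↦3, w↦0}; A=∅; R=[let x :: app]⟩
11. ⟨C=-4; E={y↦3, w↦0}; A=∅; R=[app :: let x :: app]⟩
12. ⟨C=(λq. w); E={y↦3, w↦0}; A=[-4]; R=[let x :: app]⟩
13. ⟨C=w; E={q↦-4, y↦3, w↦0}; A=∅; R=[let x :: app]⟩
14. ⟨C=-3; E={x↦0}; A=∅; R=[app]⟩
15. ⟨C=(λz. (1 - z)); E=∅; A=[-3]; R=∅⟩
16. ⟨C=(1 - z); E={z↦-3}; A=∅; R=∅⟩
17. ⟨C=1; E={z↦-3}; A=∅; R=[subR]⟩
18. ⟨C=z; E={z↦-3}; A=∅; R=[subL(1)]⟩
→ final value 4

Answer: 4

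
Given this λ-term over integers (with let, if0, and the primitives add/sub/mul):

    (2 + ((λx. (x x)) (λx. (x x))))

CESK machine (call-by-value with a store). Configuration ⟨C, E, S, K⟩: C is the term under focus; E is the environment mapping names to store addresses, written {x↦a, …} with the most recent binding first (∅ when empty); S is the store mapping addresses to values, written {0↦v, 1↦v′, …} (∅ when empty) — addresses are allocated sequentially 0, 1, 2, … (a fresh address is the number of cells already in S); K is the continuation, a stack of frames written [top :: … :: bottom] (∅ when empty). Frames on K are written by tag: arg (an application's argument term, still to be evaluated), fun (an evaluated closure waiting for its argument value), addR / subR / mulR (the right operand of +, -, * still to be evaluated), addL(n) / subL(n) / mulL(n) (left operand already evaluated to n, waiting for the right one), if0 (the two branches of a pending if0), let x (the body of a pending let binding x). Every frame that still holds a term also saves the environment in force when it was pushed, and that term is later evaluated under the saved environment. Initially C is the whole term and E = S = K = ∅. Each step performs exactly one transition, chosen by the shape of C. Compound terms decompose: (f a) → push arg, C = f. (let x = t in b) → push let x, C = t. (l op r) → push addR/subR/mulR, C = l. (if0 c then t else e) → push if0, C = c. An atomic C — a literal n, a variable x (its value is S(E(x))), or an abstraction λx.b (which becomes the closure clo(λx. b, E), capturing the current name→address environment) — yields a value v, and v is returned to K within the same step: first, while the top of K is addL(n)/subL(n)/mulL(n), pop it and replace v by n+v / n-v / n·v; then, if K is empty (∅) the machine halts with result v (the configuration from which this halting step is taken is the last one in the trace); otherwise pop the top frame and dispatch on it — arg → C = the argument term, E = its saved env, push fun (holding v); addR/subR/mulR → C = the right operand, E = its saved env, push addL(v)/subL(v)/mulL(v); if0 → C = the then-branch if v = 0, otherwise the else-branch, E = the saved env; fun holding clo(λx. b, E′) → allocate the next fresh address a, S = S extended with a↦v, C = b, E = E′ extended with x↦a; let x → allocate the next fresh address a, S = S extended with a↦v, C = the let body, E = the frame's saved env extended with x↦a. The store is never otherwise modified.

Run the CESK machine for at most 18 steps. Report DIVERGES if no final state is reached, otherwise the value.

Answer: DIVERGES (no final state within 18 steps)

Derivation:
0. <C=(2 + ((λx. (x x)) (λx. (x x)))), E=∅, S=∅, K=∅>
1. <C=2, E=∅, S=∅, K=[addR]>
2. <C=((λx. (x x)) (λx. (x x))), E=∅, S=∅, K=[addL(2)]>
3. <C=(λx. (x x)), E=∅, S=∅, K=[arg :: addL(2)]>
4. <C=(λx. (x x)), E=∅, S=∅, K=[fun :: addL(2)]>
5. <C=(x x), E={x↦0}, S={0↦clo(λx. (x x), ∅)}, K=[addL(2)]>
6. <C=x, E={x↦0}, S={0↦clo(λx. (x x), ∅)}, K=[arg :: addL(2)]>
7. <C=x, E={x↦0}, S={0↦clo(λx. (x x), ∅)}, K=[fun :: addL(2)]>
8. <C=(x x), E={x↦1}, S={0↦clo(λx. (x x), ∅), 1↦clo(λx. (x x), ∅)}, K=[addL(2)]>
9. <C=x, E={x↦1}, S={0↦clo(λx. (x x), ∅), 1↦clo(λx. (x x), ∅)}, K=[arg :: addL(2)]>
10. <C=x, E={x↦1}, S={0↦clo(λx. (x x), ∅), 1↦clo(λx. (x x), ∅)}, K=[fun :: addL(2)]>
11. <C=(x x), E={x↦2}, S={0↦clo(λx. (x x), ∅), 1↦clo(λx. (x x), ∅), 2↦clo(λx. (x x), ∅)}, K=[addL(2)]>
12. <C=x, E={x↦2}, S={0↦clo(λx. (x x), ∅), 1↦clo(λx. (x x), ∅), 2↦clo(λx. (x x), ∅)}, K=[arg :: addL(2)]>
13. <C=x, E={x↦2}, S={0↦clo(λx. (x x), ∅), 1↦clo(λx. (x x), ∅), 2↦clo(λx. (x x), ∅)}, K=[fun :: addL(2)]>
14. <C=(x x), E={x↦3}, S={0↦clo(λx. (x x), ∅), 1↦clo(λx. (x x), ∅), 2↦clo(λx. (x x), ∅), 3↦clo(λx. (x x), ∅)}, K=[addL(2)]>
15. <C=x, E={x↦3}, S={0↦clo(λx. (x x), ∅), 1↦clo(λx. (x x), ∅), 2↦clo(λx. (x x), ∅), 3↦clo(λx. (x x), ∅)}, K=[arg :: addL(2)]>
16. <C=x, E={x↦3}, S={0↦clo(λx. (x x), ∅), 1↦clo(λx. (x x), ∅), 2↦clo(λx. (x x), ∅), 3↦clo(λx. (x x), ∅)}, K=[fun :: addL(2)]>
17. <C=(x x), E={x↦4}, S={0↦clo(λx. (x x), ∅), 1↦clo(λx. (x x), ∅), 2↦clo(λx. (x x), ∅), 3↦clo(λx. (x x), ∅), 4↦clo(λx. (x x), ∅)}, K=[addL(2)]>
18. <C=x, E={x↦4}, S={0↦clo(λx. (x x), ∅), 1↦clo(λx. (x x), ∅), 2↦clo(λx. (x x), ∅), 3↦clo(λx. (x x), ∅), 4↦clo(λx. (x x), ∅)}, K=[arg :: addL(2)]>
→ 18 transitions taken and the configuration is still not final: no result within 18 steps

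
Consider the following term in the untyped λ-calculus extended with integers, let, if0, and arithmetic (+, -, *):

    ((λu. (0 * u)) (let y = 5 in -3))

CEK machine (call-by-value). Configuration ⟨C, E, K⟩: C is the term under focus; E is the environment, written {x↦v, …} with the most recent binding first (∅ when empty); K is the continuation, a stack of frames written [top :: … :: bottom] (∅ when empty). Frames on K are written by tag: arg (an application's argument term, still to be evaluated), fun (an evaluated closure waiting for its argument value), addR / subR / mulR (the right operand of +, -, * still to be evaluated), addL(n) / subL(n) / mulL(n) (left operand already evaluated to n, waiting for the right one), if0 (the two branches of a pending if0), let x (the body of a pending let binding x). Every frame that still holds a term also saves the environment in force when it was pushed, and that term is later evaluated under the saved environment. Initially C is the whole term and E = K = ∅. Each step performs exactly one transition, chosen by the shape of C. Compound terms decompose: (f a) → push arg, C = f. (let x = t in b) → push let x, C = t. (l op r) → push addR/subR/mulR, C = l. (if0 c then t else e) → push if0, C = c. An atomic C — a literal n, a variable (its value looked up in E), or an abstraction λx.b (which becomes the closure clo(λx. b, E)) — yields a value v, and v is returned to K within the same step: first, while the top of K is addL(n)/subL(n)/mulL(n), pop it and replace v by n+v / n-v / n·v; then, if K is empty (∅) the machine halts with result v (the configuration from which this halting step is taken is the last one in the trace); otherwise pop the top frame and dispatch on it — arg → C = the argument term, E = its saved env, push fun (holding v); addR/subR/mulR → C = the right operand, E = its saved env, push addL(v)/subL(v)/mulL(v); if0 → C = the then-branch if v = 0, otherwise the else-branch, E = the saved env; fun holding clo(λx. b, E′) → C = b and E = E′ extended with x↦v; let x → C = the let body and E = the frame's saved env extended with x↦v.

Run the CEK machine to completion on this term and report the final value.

step 0: [C=((λu. (0 * u)) (let y = 5 in -3)) | E=∅ | K=∅]
step 1: [C=(λu. (0 * u)) | E=∅ | K=[arg]]
step 2: [C=(let y = 5 in -3) | E=∅ | K=[fun]]
step 3: [C=5 | E=∅ | K=[let y :: fun]]
step 4: [C=-3 | E={y↦5} | K=[fun]]
step 5: [C=(0 * u) | E={u↦-3} | K=∅]
step 6: [C=0 | E={u↦-3} | K=[mulR]]
step 7: [C=u | E={u↦-3} | K=[mulL(0)]]
→ final value 0

Answer: 0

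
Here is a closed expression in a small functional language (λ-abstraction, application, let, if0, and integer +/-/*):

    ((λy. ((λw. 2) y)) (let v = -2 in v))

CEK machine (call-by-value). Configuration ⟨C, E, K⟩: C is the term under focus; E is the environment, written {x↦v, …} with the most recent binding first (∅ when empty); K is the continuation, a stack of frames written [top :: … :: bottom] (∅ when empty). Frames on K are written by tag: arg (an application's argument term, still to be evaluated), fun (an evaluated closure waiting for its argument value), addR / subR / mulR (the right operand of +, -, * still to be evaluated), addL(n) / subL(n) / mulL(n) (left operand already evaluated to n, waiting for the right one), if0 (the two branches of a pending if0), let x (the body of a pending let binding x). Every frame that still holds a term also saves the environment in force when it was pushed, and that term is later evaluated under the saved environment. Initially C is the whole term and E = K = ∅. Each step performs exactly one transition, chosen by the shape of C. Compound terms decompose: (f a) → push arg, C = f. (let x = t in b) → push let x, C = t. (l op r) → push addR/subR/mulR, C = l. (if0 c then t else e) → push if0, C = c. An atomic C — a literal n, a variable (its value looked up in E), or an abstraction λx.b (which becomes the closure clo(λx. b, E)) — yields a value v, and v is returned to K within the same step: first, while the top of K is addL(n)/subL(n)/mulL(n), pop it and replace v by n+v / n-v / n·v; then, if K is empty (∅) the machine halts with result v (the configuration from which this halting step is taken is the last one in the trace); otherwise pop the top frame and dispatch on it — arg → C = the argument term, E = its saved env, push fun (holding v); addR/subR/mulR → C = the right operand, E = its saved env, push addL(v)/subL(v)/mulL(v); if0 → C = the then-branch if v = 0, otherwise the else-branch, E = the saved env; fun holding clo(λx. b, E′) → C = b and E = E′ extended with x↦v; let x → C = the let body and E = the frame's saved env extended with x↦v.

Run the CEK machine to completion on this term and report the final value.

step 0: <C=((λy. ((λw. 2) y)) (let v = -2 in v)), E=∅, K=∅>
step 1: <C=(λy. ((λw. 2) y)), E=∅, K=[arg]>
step 2: <C=(let v = -2 in v), E=∅, K=[fun]>
step 3: <C=-2, E=∅, K=[let v :: fun]>
step 4: <C=v, E={v↦-2}, K=[fun]>
step 5: <C=((λw. 2) y), E={y↦-2}, K=∅>
step 6: <C=(λw. 2), E={y↦-2}, K=[arg]>
step 7: <C=y, E={y↦-2}, K=[fun]>
step 8: <C=2, E={w↦-2, y↦-2}, K=∅>
→ final value 2

Answer: 2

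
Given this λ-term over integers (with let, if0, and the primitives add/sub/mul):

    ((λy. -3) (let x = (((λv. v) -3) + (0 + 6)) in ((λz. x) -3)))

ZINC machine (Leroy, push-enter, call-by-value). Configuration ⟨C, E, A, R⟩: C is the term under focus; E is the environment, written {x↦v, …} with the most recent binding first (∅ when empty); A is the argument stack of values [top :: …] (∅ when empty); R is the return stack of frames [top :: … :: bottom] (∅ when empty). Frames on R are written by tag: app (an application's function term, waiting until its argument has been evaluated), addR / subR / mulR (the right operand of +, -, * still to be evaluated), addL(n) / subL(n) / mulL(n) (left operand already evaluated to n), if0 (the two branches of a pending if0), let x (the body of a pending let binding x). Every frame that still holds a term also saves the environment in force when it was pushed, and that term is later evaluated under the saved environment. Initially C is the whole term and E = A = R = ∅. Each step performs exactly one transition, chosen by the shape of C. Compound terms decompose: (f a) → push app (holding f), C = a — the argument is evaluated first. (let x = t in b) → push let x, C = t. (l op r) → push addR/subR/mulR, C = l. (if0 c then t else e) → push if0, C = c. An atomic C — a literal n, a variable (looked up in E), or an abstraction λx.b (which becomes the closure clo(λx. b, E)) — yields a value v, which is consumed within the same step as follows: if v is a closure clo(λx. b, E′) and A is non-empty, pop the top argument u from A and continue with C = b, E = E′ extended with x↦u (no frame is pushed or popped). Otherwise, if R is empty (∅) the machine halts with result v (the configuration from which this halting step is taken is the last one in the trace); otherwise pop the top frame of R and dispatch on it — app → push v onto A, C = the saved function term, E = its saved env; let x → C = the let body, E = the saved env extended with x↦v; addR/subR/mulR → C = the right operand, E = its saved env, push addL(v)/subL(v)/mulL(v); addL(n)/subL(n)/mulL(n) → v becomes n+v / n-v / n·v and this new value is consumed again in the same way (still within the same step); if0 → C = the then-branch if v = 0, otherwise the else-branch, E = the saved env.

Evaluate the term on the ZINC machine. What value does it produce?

0. <C=((λy. -3) (let x = (((λv. v) -3) + (0 + 6)) in ((λz. x) -3))), E=∅, A=∅, R=∅>
1. <C=(let x = (((λv. v) -3) + (0 + 6)) in ((λz. x) -3)), E=∅, A=∅, R=[app]>
2. <C=(((λv. v) -3) + (0 + 6)), E=∅, A=∅, R=[let x :: app]>
3. <C=((λv. v) -3), E=∅, A=∅, R=[addR :: let x :: app]>
4. <C=-3, E=∅, A=∅, R=[app :: addR :: let x :: app]>
5. <C=(λv. v), E=∅, A=[-3], R=[addR :: let x :: app]>
6. <C=v, E={v↦-3}, A=∅, R=[addR :: let x :: app]>
7. <C=(0 + 6), E=∅, A=∅, R=[addL(-3) :: let x :: app]>
8. <C=0, E=∅, A=∅, R=[addR :: addL(-3) :: let x :: app]>
9. <C=6, E=∅, A=∅, R=[addL(0) :: addL(-3) :: let x :: app]>
10. <C=((λz. x) -3), E={x↦3}, A=∅, R=[app]>
11. <C=-3, E={x↦3}, A=∅, R=[app :: app]>
12. <C=(λz. x), E={x↦3}, A=[-3], R=[app]>
13. <C=x, E={z↦-3, x↦3}, A=∅, R=[app]>
14. <C=(λy. -3), E=∅, A=[3], R=∅>
15. <C=-3, E={y↦3}, A=∅, R=∅>
→ final value -3

Answer: -3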